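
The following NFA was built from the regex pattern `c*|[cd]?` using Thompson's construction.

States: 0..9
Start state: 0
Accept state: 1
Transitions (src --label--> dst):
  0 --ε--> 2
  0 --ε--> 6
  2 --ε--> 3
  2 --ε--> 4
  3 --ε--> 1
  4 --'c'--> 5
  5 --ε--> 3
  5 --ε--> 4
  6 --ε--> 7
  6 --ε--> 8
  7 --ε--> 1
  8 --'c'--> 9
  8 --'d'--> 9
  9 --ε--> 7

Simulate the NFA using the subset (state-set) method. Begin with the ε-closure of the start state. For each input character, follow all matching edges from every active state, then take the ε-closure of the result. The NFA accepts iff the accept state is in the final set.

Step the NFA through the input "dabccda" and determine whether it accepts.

initial (ε-close {0}): {0,1,2,3,4,6,7,8}
'd' @ 1: {1,7,9}  (accept∈set)
'a' @ 2: {}  — dead — no transitions
rest 'bccda' ignored (set empty)
end set {} — state 1 not in

Answer: REJECT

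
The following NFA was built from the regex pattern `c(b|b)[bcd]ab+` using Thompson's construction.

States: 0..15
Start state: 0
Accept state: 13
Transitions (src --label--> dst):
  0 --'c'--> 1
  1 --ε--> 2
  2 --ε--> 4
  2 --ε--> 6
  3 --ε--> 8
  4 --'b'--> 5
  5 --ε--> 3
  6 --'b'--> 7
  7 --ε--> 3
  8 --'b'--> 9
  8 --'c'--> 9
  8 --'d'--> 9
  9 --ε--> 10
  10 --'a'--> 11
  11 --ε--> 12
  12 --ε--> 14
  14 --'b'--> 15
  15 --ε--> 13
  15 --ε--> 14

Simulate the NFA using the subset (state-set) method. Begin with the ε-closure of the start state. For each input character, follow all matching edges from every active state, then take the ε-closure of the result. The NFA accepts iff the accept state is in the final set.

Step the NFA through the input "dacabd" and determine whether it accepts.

Answer: REJECT

Derivation:
start: ε-closure({0}) = {0}
'd' @ 1: {}  — no active states
rest 'acabd' ignored (set empty)
end set {} — state 13 not in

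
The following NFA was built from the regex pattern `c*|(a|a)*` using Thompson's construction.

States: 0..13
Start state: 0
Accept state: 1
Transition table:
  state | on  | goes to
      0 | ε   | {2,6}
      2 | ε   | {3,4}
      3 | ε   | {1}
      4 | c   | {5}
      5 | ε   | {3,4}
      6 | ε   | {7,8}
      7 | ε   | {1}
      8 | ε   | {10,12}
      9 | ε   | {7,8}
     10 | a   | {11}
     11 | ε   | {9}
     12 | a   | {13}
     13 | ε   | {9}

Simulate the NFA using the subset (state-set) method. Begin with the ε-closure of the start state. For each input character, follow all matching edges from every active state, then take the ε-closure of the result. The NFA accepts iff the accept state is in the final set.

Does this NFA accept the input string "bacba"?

Answer: REJECT

Derivation:
S₀ = ε-closure({0}) = {0,1,2,3,4,6,7,8,10,12}
'b' @ 1: {}  — state set empty
rest 'acba' ignored (set empty)
end set {} — state 1 not in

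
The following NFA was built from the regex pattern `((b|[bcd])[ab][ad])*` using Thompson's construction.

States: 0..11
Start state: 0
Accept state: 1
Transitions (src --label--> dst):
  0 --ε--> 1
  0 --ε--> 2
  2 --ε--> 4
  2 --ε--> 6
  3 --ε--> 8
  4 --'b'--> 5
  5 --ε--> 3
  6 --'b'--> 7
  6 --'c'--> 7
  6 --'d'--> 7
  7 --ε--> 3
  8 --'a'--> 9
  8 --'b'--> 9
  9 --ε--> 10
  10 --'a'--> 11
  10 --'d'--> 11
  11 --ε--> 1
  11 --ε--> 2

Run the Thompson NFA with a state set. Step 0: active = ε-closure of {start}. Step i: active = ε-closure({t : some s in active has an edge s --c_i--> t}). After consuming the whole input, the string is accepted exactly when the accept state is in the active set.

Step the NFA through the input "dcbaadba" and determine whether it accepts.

S₀ = ε-closure({0}) = {0,1,2,4,6}
'd' @ 1: {3,7,8}
'c' @ 2: {}  — dead — no transitions
rest 'baadba' ignored (set empty)
after full input: {}  (accept=1 not in)

Answer: REJECT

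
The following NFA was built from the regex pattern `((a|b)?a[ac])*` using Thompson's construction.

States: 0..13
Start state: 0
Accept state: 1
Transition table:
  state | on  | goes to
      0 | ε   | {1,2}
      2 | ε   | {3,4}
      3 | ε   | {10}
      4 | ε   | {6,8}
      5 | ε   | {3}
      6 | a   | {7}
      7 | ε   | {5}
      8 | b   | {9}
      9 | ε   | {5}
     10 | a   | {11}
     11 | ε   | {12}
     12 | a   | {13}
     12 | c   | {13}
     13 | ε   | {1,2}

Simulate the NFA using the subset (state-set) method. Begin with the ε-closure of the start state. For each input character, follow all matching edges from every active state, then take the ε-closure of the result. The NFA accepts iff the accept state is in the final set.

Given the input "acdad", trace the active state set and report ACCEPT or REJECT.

initial (ε-close {0}): {0,1,2,3,4,6,8,10}
'a' @ 1: {3,5,7,10,11,12}
'c' @ 2: {1,2,3,4,6,8,10,13}  [accepting]
'd' @ 3: {}  — no active states
rest 'ad' ignored (set empty)
after full input: {}  (accept=1 not in)

Answer: REJECT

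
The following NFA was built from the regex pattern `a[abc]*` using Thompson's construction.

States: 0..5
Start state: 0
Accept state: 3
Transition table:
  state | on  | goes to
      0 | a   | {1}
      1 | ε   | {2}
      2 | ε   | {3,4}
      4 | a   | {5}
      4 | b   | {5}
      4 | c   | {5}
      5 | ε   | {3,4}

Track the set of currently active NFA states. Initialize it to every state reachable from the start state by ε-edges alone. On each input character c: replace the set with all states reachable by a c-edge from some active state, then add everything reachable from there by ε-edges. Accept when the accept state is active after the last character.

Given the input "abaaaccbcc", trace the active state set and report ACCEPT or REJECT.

Answer: ACCEPT

Derivation:
S₀ = ε-closure({0}) = {0}
'a' @ 1: {1,2,3,4}  ✓accept
'b' @ 2: {3,4,5}  ✓accept
'a' @ 3: {3,4,5}  ✓accept
'a' @ 4: {3,4,5}  ✓accept
'a' @ 5: {3,4,5}  ✓accept
'c' @ 6: {3,4,5}  ✓accept
'c' @ 7: {3,4,5}  ✓accept
'b' @ 8: {3,4,5}  ✓accept
'c' @ 9: {3,4,5}  ✓accept
'c' @ 10: {3,4,5}  ✓accept
end set {3,4,5} — state 3 in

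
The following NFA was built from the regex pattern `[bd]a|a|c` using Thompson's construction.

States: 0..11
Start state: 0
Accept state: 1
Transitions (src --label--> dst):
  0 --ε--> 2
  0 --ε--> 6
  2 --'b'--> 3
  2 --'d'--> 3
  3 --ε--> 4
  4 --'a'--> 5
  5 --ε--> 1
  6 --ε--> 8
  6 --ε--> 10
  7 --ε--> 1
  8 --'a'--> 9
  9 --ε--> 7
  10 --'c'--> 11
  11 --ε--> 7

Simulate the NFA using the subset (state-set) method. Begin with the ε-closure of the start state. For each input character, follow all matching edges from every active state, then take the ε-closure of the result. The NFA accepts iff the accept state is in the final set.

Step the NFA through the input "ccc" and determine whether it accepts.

initial (ε-close {0}): {0,2,6,8,10}
'c' @ 1: {1,7,11}  [accepting]
'c' @ 2: {}  — dead — no transitions
rest 'c' ignored (set empty)
final: {}; accept 1 not in set

Answer: REJECT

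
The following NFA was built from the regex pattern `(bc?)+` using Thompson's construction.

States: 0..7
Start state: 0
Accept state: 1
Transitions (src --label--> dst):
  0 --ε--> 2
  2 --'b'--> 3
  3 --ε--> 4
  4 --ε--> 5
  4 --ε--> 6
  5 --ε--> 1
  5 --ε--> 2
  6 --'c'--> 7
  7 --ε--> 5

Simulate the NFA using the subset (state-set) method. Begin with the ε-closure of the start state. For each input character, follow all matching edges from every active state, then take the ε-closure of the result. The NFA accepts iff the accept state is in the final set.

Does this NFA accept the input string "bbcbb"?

S₀ = ε-closure({0}) = {0,2}
'b' @ 1: {1,2,3,4,5,6}  ✓accept
'b' @ 2: {1,2,3,4,5,6}  ✓accept
'c' @ 3: {1,2,5,7}  ✓accept
'b' @ 4: {1,2,3,4,5,6}  ✓accept
'b' @ 5: {1,2,3,4,5,6}  ✓accept
end set {1,2,3,4,5,6} — state 1 in

Answer: ACCEPT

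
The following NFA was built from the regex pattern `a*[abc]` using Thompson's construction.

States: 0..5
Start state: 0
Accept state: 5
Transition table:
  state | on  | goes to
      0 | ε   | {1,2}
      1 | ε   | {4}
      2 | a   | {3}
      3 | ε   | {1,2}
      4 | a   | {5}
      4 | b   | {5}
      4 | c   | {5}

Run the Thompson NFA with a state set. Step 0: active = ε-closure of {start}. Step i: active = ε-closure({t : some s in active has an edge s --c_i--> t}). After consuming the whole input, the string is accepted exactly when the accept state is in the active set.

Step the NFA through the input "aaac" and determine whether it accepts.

initial (ε-close {0}): {0,1,2,4}
'a' @ 1: {1,2,3,4,5}  ✓accept
'a' @ 2: {1,2,3,4,5}  ✓accept
'a' @ 3: {1,2,3,4,5}  ✓accept
'c' @ 4: {5}  ✓accept
end set {5} — state 5 in

Answer: ACCEPT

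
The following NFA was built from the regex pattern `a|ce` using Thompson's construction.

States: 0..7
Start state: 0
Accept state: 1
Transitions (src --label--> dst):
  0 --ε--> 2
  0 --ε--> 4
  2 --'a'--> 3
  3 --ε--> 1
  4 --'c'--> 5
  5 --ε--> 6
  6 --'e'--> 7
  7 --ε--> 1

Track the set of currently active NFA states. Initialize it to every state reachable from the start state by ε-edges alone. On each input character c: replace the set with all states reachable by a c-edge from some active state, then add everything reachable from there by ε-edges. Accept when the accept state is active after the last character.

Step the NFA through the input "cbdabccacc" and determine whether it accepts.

S₀ = ε-closure({0}) = {0,2,4}
'c' @ 1: {5,6}
'b' @ 2: {}  — state set empty
rest 'dabccacc' ignored (set empty)
after full input: {}  (accept=1 not in)

Answer: REJECT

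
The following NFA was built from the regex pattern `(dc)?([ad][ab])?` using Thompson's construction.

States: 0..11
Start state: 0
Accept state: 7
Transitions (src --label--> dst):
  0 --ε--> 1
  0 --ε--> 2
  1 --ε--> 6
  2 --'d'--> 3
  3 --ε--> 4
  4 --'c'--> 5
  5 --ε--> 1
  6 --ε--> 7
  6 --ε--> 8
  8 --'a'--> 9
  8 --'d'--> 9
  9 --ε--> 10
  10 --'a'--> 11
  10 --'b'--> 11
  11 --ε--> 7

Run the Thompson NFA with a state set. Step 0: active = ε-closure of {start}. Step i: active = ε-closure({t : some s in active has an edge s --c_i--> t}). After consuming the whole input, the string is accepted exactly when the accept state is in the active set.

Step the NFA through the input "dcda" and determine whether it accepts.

Answer: ACCEPT

Trace:
S₀ = ε-closure({0}) = {0,1,2,6,7,8}
'd' @ 1: {3,4,9,10}
'c' @ 2: {1,5,6,7,8}  (accept∈set)
'd' @ 3: {9,10}
'a' @ 4: {7,11}  (accept∈set)
after full input: {7,11}  (accept=7 in)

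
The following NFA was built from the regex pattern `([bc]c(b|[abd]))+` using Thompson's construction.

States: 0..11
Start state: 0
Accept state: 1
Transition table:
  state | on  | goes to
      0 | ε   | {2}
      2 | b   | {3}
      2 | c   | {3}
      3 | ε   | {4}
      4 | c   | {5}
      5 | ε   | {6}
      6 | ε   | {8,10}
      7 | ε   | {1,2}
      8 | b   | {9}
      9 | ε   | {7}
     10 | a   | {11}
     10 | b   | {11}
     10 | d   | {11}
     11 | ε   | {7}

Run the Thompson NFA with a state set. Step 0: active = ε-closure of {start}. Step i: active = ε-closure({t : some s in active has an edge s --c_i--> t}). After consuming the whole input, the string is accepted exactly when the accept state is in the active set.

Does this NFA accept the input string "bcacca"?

Answer: ACCEPT

Derivation:
start: ε-closure({0}) = {0,2}
'b' @ 1: {3,4}
'c' @ 2: {5,6,8,10}
'a' @ 3: {1,2,7,11}  ✓accept
'c' @ 4: {3,4}
'c' @ 5: {5,6,8,10}
'a' @ 6: {1,2,7,11}  ✓accept
after full input: {1,2,7,11}  (accept=1 in)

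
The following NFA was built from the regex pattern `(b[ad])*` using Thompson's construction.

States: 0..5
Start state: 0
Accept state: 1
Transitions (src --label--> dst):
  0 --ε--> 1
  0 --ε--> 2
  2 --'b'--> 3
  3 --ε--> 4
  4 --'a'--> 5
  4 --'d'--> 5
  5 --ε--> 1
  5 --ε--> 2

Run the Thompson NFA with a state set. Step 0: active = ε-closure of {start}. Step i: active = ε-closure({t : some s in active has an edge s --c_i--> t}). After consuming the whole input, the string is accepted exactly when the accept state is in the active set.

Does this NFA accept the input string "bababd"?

Answer: ACCEPT

Derivation:
S₀ = ε-closure({0}) = {0,1,2}
'b' @ 1: {3,4}
'a' @ 2: {1,2,5}  (accept∈set)
'b' @ 3: {3,4}
'a' @ 4: {1,2,5}  (accept∈set)
'b' @ 5: {3,4}
'd' @ 6: {1,2,5}  (accept∈set)
final: {1,2,5}; accept 1 in set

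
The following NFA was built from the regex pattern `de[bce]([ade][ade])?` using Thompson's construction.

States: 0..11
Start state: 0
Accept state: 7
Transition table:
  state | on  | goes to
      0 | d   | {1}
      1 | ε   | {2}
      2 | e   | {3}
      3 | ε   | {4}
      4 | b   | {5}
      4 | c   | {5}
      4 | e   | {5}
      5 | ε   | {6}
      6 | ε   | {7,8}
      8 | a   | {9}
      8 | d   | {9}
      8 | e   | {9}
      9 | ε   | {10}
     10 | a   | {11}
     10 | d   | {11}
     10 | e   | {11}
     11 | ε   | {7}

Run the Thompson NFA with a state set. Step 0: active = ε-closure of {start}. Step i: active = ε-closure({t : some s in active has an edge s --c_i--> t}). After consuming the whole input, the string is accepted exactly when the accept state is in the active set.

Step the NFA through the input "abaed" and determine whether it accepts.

Answer: REJECT

Trace:
S₀ = ε-closure({0}) = {0}
'a' @ 1: {}  — dead — no transitions
rest 'baed' ignored (set empty)
end set {} — state 7 not in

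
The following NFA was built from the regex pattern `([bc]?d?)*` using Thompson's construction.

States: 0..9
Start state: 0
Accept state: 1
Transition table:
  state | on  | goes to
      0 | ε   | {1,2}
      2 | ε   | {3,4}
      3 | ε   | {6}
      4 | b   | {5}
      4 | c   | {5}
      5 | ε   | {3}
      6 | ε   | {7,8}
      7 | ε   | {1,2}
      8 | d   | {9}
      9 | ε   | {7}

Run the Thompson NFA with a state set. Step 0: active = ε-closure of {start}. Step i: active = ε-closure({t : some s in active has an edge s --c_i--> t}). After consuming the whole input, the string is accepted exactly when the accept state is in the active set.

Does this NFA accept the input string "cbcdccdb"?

Answer: ACCEPT

Derivation:
initial (ε-close {0}): {0,1,2,3,4,6,7,8}
'c' @ 1: {1,2,3,4,5,6,7,8}  [accepting]
'b' @ 2: {1,2,3,4,5,6,7,8}  [accepting]
'c' @ 3: {1,2,3,4,5,6,7,8}  [accepting]
'd' @ 4: {1,2,3,4,6,7,8,9}  [accepting]
'c' @ 5: {1,2,3,4,5,6,7,8}  [accepting]
'c' @ 6: {1,2,3,4,5,6,7,8}  [accepting]
'd' @ 7: {1,2,3,4,6,7,8,9}  [accepting]
'b' @ 8: {1,2,3,4,5,6,7,8}  [accepting]
end set {1,2,3,4,5,6,7,8} — state 1 in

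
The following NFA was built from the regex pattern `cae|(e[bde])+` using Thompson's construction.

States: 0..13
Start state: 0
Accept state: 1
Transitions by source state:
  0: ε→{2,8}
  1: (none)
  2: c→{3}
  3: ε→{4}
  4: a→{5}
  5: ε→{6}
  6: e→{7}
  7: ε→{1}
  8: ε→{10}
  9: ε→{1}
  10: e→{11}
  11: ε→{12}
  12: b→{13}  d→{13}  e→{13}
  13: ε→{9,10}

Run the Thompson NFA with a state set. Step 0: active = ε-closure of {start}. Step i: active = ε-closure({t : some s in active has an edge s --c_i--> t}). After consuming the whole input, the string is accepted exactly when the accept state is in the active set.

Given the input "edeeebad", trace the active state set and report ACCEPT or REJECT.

Answer: REJECT

Trace:
initial (ε-close {0}): {0,2,8,10}
'e' @ 1: {11,12}
'd' @ 2: {1,9,10,13}  (accept∈set)
'e' @ 3: {11,12}
'e' @ 4: {1,9,10,13}  (accept∈set)
'e' @ 5: {11,12}
'b' @ 6: {1,9,10,13}  (accept∈set)
'a' @ 7: {}  — no active states
rest 'd' ignored (set empty)
after full input: {}  (accept=1 not in)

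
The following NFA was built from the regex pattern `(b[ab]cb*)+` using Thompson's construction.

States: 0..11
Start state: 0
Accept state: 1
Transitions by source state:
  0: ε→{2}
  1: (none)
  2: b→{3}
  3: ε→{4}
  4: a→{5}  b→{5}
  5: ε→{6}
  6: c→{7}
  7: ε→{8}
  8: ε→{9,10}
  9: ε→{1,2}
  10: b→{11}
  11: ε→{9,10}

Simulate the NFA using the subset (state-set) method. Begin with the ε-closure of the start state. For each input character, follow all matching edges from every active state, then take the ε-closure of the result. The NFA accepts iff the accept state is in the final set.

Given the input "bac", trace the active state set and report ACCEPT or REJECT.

S₀ = ε-closure({0}) = {0,2}
'b' @ 1: {3,4}
'a' @ 2: {5,6}
'c' @ 3: {1,2,7,8,9,10}  ✓accept
final: {1,2,7,8,9,10}; accept 1 in set

Answer: ACCEPT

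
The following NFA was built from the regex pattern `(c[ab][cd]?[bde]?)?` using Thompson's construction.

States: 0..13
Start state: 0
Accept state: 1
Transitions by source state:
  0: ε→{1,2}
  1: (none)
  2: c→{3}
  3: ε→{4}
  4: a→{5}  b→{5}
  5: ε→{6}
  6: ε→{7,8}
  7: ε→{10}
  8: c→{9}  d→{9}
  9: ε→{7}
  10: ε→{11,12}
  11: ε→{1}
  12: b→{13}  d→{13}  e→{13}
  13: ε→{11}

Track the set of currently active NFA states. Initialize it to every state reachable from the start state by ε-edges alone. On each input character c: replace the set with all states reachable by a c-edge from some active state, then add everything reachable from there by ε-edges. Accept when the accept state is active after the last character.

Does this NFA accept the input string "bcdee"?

Answer: REJECT

Derivation:
start: ε-closure({0}) = {0,1,2}
'b' @ 1: {}  — state set empty
rest 'cdee' ignored (set empty)
end set {} — state 1 not in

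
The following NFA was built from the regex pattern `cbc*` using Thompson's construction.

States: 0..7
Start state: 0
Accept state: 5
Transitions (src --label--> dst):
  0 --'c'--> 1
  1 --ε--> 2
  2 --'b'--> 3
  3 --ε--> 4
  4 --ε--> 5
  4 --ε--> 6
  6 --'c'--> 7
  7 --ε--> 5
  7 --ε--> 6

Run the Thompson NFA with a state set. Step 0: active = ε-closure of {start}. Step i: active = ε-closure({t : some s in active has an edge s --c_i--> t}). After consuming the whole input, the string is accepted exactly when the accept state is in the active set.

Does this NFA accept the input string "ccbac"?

Answer: REJECT

Trace:
S₀ = ε-closure({0}) = {0}
'c' @ 1: {1,2}
'c' @ 2: {}  — no active states
rest 'bac' ignored (set empty)
after full input: {}  (accept=5 not in)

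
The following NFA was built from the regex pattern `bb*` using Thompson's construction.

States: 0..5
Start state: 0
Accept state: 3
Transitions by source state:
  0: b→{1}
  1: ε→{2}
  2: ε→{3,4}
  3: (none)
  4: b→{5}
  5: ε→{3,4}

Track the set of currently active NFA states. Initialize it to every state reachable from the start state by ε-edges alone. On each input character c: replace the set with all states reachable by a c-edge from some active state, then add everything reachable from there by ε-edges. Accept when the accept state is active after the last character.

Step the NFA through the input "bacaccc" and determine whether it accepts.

Answer: REJECT

Trace:
start: ε-closure({0}) = {0}
'b' @ 1: {1,2,3,4}  [accepting]
'a' @ 2: {}  — no active states
rest 'caccc' ignored (set empty)
after full input: {}  (accept=3 not in)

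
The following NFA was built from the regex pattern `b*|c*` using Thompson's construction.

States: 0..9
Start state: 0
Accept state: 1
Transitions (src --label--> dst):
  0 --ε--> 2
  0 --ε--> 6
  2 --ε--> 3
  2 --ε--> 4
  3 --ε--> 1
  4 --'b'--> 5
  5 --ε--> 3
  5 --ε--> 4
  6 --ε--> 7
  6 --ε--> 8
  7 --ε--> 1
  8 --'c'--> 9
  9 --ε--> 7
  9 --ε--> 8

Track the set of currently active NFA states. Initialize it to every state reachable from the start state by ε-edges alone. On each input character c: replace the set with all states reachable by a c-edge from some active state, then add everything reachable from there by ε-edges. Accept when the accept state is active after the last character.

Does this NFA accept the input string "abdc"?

Answer: REJECT

Derivation:
start: ε-closure({0}) = {0,1,2,3,4,6,7,8}
'a' @ 1: {}  — no active states
rest 'bdc' ignored (set empty)
end set {} — state 1 not in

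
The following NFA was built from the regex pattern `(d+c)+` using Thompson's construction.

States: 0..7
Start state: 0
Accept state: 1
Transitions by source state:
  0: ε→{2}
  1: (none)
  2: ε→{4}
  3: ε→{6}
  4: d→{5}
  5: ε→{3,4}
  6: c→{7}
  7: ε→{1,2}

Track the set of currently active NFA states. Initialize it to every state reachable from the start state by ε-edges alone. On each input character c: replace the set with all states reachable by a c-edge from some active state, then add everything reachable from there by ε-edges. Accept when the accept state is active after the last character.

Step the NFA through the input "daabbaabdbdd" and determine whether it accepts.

S₀ = ε-closure({0}) = {0,2,4}
'd' @ 1: {3,4,5,6}
'a' @ 2: {}  — state set empty
rest 'abbaabdbdd' ignored (set empty)
after full input: {}  (accept=1 not in)

Answer: REJECT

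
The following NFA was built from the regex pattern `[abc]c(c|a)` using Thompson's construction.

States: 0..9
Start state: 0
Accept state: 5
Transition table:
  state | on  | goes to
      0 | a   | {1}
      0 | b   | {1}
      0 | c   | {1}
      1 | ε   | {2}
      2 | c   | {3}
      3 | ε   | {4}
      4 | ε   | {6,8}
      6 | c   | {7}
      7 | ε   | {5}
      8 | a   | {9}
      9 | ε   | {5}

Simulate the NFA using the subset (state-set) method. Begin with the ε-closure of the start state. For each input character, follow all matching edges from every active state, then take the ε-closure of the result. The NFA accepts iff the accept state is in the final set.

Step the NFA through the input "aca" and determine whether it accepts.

Answer: ACCEPT

Trace:
initial (ε-close {0}): {0}
'a' @ 1: {1,2}
'c' @ 2: {3,4,6,8}
'a' @ 3: {5,9}  ✓accept
after full input: {5,9}  (accept=5 in)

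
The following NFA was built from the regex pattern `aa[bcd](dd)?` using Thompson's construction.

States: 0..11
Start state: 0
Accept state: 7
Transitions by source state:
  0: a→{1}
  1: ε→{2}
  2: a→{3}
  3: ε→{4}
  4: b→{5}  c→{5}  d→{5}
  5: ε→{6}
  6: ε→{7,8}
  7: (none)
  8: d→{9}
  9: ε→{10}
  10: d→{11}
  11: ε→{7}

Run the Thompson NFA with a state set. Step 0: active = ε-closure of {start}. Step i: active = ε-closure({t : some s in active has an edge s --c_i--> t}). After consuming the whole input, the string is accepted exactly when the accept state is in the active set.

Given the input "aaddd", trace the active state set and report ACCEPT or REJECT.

initial (ε-close {0}): {0}
'a' @ 1: {1,2}
'a' @ 2: {3,4}
'd' @ 3: {5,6,7,8}  [accepting]
'd' @ 4: {9,10}
'd' @ 5: {7,11}  [accepting]
after full input: {7,11}  (accept=7 in)

Answer: ACCEPT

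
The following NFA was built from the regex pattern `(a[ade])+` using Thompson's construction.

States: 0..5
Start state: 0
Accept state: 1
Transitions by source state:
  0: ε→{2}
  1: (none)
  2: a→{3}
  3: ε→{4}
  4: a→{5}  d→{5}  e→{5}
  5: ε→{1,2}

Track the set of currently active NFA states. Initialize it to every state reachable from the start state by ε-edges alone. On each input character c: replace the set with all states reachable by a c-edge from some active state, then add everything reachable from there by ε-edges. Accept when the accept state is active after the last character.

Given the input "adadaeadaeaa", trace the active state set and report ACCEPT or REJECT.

start: ε-closure({0}) = {0,2}
'a' @ 1: {3,4}
'd' @ 2: {1,2,5}  [accepting]
'a' @ 3: {3,4}
'd' @ 4: {1,2,5}  [accepting]
'a' @ 5: {3,4}
'e' @ 6: {1,2,5}  [accepting]
'a' @ 7: {3,4}
'd' @ 8: {1,2,5}  [accepting]
'a' @ 9: {3,4}
'e' @ 10: {1,2,5}  [accepting]
'a' @ 11: {3,4}
'a' @ 12: {1,2,5}  [accepting]
final: {1,2,5}; accept 1 in set

Answer: ACCEPT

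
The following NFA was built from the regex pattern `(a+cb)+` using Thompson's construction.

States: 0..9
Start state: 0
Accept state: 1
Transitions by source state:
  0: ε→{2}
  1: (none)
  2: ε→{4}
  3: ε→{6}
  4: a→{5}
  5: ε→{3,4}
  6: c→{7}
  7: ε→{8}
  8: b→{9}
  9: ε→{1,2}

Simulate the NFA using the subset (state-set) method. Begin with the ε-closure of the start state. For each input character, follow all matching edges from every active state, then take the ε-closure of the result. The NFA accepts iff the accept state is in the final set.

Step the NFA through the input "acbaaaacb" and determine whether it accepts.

Answer: ACCEPT

Steps:
start: ε-closure({0}) = {0,2,4}
'a' @ 1: {3,4,5,6}
'c' @ 2: {7,8}
'b' @ 3: {1,2,4,9}  ✓accept
'a' @ 4: {3,4,5,6}
'a' @ 5: {3,4,5,6}
'a' @ 6: {3,4,5,6}
'a' @ 7: {3,4,5,6}
'c' @ 8: {7,8}
'b' @ 9: {1,2,4,9}  ✓accept
final: {1,2,4,9}; accept 1 in set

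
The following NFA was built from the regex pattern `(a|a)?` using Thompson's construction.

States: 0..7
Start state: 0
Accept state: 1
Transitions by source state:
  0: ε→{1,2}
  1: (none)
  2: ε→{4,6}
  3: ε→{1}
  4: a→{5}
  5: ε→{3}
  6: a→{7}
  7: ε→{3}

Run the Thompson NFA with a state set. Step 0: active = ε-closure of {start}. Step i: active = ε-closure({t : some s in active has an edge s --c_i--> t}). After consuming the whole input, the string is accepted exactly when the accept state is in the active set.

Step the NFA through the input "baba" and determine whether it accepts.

start: ε-closure({0}) = {0,1,2,4,6}
'b' @ 1: {}  — dead — no transitions
rest 'aba' ignored (set empty)
after full input: {}  (accept=1 not in)

Answer: REJECT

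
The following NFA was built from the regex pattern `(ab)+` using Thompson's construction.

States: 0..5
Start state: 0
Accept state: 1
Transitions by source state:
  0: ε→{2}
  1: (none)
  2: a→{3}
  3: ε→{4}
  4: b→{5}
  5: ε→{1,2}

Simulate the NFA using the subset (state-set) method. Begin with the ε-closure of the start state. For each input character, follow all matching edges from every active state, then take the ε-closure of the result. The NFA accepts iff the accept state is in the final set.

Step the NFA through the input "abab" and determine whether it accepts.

Answer: ACCEPT

Trace:
S₀ = ε-closure({0}) = {0,2}
'a' @ 1: {3,4}
'b' @ 2: {1,2,5}  [accepting]
'a' @ 3: {3,4}
'b' @ 4: {1,2,5}  [accepting]
after full input: {1,2,5}  (accept=1 in)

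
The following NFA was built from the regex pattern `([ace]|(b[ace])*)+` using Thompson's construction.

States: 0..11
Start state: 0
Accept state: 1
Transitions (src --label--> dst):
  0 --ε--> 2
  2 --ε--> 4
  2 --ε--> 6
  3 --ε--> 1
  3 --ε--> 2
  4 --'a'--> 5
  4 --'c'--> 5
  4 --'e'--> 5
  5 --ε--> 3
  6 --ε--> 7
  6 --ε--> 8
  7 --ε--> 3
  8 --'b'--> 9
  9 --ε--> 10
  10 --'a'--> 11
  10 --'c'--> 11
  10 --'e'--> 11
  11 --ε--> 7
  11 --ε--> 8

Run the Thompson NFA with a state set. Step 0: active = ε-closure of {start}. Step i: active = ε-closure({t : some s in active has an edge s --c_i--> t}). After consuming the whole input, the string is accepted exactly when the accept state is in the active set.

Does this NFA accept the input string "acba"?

initial (ε-close {0}): {0,1,2,3,4,6,7,8}
'a' @ 1: {1,2,3,4,5,6,7,8}  (accept∈set)
'c' @ 2: {1,2,3,4,5,6,7,8}  (accept∈set)
'b' @ 3: {9,10}
'a' @ 4: {1,2,3,4,6,7,8,11}  (accept∈set)
end set {1,2,3,4,6,7,8,11} — state 1 in

Answer: ACCEPT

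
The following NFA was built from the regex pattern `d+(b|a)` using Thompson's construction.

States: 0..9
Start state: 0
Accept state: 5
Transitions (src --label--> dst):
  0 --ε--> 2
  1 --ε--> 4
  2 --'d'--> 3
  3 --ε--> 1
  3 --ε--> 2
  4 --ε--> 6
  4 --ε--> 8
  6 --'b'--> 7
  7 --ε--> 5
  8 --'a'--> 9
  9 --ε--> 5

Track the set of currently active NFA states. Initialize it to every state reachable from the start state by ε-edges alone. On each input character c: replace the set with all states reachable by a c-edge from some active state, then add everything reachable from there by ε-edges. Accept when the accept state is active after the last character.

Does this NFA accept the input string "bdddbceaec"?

start: ε-closure({0}) = {0,2}
'b' @ 1: {}  — no active states
rest 'dddbceaec' ignored (set empty)
end set {} — state 5 not in

Answer: REJECT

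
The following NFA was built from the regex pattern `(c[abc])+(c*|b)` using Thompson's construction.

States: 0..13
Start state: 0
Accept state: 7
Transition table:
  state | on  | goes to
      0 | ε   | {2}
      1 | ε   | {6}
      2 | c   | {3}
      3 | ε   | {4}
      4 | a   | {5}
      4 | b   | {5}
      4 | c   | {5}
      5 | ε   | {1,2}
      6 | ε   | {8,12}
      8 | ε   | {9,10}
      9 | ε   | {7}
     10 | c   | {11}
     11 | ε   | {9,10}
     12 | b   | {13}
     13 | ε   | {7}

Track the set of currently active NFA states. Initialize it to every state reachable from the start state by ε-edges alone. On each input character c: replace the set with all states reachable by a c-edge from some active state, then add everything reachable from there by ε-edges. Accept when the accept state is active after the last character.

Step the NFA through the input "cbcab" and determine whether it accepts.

Answer: ACCEPT

Trace:
S₀ = ε-closure({0}) = {0,2}
'c' @ 1: {3,4}
'b' @ 2: {1,2,5,6,7,8,9,10,12}  [accepting]
'c' @ 3: {3,4,7,9,10,11}  [accepting]
'a' @ 4: {1,2,5,6,7,8,9,10,12}  [accepting]
'b' @ 5: {7,13}  [accepting]
final: {7,13}; accept 7 in set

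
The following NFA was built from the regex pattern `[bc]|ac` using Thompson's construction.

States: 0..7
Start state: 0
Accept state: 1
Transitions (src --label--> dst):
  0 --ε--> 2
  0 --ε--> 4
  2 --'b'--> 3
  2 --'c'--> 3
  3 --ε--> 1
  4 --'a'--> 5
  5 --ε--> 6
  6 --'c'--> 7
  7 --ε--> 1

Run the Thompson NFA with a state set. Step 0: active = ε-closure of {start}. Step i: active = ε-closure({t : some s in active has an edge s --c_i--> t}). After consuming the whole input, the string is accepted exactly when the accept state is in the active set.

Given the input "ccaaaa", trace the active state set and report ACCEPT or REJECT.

Answer: REJECT

Derivation:
initial (ε-close {0}): {0,2,4}
'c' @ 1: {1,3}  (accept∈set)
'c' @ 2: {}  — no active states
rest 'aaaa' ignored (set empty)
end set {} — state 1 not in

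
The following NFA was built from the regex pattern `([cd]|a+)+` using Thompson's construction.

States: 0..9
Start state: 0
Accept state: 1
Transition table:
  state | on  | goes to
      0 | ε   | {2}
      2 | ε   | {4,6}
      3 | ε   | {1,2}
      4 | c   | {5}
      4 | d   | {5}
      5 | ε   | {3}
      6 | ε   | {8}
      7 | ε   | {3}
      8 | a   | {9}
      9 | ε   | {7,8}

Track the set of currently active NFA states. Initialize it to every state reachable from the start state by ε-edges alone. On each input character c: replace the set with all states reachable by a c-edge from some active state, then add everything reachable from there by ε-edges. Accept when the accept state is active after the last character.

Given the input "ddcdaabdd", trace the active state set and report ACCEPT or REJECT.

start: ε-closure({0}) = {0,2,4,6,8}
'd' @ 1: {1,2,3,4,5,6,8}  ✓accept
'd' @ 2: {1,2,3,4,5,6,8}  ✓accept
'c' @ 3: {1,2,3,4,5,6,8}  ✓accept
'd' @ 4: {1,2,3,4,5,6,8}  ✓accept
'a' @ 5: {1,2,3,4,6,7,8,9}  ✓accept
'a' @ 6: {1,2,3,4,6,7,8,9}  ✓accept
'b' @ 7: {}  — dead — no transitions
rest 'dd' ignored (set empty)
end set {} — state 1 not in

Answer: REJECT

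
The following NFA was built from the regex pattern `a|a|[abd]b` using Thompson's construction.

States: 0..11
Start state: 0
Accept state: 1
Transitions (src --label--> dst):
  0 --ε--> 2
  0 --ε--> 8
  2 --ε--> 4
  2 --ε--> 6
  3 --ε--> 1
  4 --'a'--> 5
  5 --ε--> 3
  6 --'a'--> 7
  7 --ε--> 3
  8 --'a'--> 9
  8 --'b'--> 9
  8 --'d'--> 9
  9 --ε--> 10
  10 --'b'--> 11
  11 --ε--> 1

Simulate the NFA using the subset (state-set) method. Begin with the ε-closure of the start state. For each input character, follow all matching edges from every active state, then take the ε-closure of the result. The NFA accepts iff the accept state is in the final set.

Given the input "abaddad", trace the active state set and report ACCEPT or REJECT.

Answer: REJECT

Steps:
S₀ = ε-closure({0}) = {0,2,4,6,8}
'a' @ 1: {1,3,5,7,9,10}  (accept∈set)
'b' @ 2: {1,11}  (accept∈set)
'a' @ 3: {}  — state set empty
rest 'ddad' ignored (set empty)
end set {} — state 1 not in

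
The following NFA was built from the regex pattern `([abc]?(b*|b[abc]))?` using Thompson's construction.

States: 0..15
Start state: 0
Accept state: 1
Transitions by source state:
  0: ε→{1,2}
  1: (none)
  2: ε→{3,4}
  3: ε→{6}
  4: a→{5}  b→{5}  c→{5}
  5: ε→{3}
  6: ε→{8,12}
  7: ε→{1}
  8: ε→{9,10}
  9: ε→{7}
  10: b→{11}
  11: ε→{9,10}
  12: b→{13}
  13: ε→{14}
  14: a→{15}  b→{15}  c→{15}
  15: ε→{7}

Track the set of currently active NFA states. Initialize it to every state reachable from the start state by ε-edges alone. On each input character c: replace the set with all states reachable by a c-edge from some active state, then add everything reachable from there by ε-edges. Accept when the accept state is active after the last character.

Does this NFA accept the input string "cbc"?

S₀ = ε-closure({0}) = {0,1,2,3,4,6,7,8,9,10,12}
'c' @ 1: {1,3,5,6,7,8,9,10,12}  [accepting]
'b' @ 2: {1,7,9,10,11,13,14}  [accepting]
'c' @ 3: {1,7,15}  [accepting]
end set {1,7,15} — state 1 in

Answer: ACCEPT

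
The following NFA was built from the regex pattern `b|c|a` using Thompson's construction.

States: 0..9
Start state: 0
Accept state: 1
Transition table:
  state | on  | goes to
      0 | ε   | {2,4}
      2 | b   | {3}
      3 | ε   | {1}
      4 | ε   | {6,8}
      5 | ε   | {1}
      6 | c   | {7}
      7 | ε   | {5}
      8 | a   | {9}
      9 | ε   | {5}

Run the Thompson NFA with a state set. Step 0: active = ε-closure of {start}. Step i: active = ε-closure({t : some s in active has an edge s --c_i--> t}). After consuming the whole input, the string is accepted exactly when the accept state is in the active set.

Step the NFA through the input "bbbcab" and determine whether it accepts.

Answer: REJECT

Trace:
S₀ = ε-closure({0}) = {0,2,4,6,8}
'b' @ 1: {1,3}  [accepting]
'b' @ 2: {}  — dead — no transitions
rest 'bcab' ignored (set empty)
final: {}; accept 1 not in set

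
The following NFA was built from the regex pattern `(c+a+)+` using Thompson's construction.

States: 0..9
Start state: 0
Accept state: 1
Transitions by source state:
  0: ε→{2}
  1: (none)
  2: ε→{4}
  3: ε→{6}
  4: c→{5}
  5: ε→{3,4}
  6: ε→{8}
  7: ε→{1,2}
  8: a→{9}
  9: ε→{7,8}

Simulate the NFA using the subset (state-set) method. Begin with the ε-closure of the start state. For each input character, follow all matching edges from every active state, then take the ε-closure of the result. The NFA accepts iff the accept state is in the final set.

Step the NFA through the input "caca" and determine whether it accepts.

start: ε-closure({0}) = {0,2,4}
'c' @ 1: {3,4,5,6,8}
'a' @ 2: {1,2,4,7,8,9}  (accept∈set)
'c' @ 3: {3,4,5,6,8}
'a' @ 4: {1,2,4,7,8,9}  (accept∈set)
final: {1,2,4,7,8,9}; accept 1 in set

Answer: ACCEPT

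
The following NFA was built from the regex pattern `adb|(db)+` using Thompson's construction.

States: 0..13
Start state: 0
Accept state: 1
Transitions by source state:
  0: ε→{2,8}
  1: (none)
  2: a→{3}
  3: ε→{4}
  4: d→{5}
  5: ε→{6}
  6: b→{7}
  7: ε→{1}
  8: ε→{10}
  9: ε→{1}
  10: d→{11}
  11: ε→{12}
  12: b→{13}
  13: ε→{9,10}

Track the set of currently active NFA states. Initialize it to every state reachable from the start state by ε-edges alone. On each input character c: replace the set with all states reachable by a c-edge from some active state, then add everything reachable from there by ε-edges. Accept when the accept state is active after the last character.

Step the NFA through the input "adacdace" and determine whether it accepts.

start: ε-closure({0}) = {0,2,8,10}
'a' @ 1: {3,4}
'd' @ 2: {5,6}
'a' @ 3: {}  — no active states
rest 'cdace' ignored (set empty)
end set {} — state 1 not in

Answer: REJECT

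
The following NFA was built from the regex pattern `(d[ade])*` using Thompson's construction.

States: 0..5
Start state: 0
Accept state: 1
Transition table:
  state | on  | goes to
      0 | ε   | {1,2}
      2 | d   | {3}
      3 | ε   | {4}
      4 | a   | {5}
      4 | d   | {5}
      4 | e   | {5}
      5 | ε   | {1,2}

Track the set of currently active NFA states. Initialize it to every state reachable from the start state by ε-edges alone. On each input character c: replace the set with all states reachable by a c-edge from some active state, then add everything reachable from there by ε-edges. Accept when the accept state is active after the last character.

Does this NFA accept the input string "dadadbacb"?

Answer: REJECT

Trace:
S₀ = ε-closure({0}) = {0,1,2}
'd' @ 1: {3,4}
'a' @ 2: {1,2,5}  [accepting]
'd' @ 3: {3,4}
'a' @ 4: {1,2,5}  [accepting]
'd' @ 5: {3,4}
'b' @ 6: {}  — state set empty
rest 'acb' ignored (set empty)
end set {} — state 1 not in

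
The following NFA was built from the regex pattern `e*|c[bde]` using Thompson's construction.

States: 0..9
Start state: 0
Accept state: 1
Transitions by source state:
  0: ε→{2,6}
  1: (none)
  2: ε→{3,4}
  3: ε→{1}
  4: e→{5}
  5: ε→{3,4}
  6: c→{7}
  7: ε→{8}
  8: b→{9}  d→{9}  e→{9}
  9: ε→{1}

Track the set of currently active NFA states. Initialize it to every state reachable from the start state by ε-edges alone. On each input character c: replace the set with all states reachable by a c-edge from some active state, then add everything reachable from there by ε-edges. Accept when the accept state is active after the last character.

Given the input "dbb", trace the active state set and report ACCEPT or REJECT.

Answer: REJECT

Trace:
start: ε-closure({0}) = {0,1,2,3,4,6}
'd' @ 1: {}  — state set empty
rest 'bb' ignored (set empty)
end set {} — state 1 not in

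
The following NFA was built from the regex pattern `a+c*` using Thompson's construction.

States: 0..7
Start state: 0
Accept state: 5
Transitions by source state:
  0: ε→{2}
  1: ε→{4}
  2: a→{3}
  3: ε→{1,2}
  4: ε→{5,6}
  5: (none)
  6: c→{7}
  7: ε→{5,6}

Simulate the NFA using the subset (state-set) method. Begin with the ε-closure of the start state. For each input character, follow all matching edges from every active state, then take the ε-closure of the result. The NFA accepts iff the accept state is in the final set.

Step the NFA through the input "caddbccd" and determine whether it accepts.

initial (ε-close {0}): {0,2}
'c' @ 1: {}  — dead — no transitions
rest 'addbccd' ignored (set empty)
after full input: {}  (accept=5 not in)

Answer: REJECT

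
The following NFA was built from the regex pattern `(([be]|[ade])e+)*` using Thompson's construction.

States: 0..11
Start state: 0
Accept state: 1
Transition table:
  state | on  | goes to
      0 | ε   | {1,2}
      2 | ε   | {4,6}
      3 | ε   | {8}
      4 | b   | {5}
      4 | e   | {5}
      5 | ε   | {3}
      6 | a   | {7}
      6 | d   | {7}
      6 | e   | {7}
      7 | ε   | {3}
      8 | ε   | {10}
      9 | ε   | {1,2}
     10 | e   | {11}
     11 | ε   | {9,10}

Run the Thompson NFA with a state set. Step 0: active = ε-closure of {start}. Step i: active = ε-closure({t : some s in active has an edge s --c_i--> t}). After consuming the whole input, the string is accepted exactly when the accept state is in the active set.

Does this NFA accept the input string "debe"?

Answer: ACCEPT

Derivation:
start: ε-closure({0}) = {0,1,2,4,6}
'd' @ 1: {3,7,8,10}
'e' @ 2: {1,2,4,6,9,10,11}  ✓accept
'b' @ 3: {3,5,8,10}
'e' @ 4: {1,2,4,6,9,10,11}  ✓accept
end set {1,2,4,6,9,10,11} — state 1 in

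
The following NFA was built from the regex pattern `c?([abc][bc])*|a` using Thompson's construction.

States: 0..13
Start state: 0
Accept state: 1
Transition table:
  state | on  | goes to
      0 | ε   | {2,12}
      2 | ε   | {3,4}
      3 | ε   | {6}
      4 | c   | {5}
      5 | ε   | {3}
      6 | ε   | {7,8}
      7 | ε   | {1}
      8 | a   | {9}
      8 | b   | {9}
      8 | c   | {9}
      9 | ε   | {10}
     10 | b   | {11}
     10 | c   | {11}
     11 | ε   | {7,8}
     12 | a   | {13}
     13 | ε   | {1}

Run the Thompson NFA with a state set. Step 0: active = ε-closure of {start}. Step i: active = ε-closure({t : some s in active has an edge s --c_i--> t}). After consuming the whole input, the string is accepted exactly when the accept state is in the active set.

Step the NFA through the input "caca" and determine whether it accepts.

initial (ε-close {0}): {0,1,2,3,4,6,7,8,12}
'c' @ 1: {1,3,5,6,7,8,9,10}  [accepting]
'a' @ 2: {9,10}
'c' @ 3: {1,7,8,11}  [accepting]
'a' @ 4: {9,10}
after full input: {9,10}  (accept=1 not in)

Answer: REJECT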